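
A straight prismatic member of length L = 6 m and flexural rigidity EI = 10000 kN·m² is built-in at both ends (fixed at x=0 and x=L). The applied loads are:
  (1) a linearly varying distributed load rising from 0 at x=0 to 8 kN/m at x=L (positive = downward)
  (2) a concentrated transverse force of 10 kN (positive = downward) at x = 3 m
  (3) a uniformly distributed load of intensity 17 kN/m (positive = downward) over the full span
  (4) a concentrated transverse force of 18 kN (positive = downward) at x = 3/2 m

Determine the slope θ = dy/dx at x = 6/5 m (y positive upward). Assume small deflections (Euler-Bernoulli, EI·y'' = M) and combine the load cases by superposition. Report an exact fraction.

θ(6/5) = -121293/25000000 rad

Load 1 — triangular load w₀=8 kN/m (0→w₀ over full span):
  θ_1 = -w₀(2x(L-x)(L-2x)(x+2L)+x²(L-x)²)/(120LEI) = -8·(2·(6/5)·(6-(6/5))·(6-2·(6/5))·((6/5)+2·6)+(6/5)²·(6-(6/5))²)/(120·6·10000) = -252/390625 rad
Load 2 — point force P=10 kN at a=3 m (b=L-a=3):
  θ_2 = -Pb²x(2aL-(3a+b)x)/(2L³EI)  [x≤a] = -10·3²·(6/5)·(2·3·6-(3·3+3)·(6/5))/(2·6³·10000) = -27/50000 rad
Load 3 — uniform load w=17 kN/m over full span:
  θ_3 = -wx(L-x)(L-2x)/(12EI) = -17·(6/5)·(6-(6/5))·(6-2·(6/5))/(12·10000) = -459/156250 rad
Load 4 — point force P=18 kN at a=3/2 m (b=L-a=9/2):
  θ_4 = -Pb²x(2aL-(3a+b)x)/(2L³EI)  [x≤a] = -18·(9/2)²·(6/5)·(2·(3/2)·6-(3·(3/2)+(9/2))·(6/5))/(2·6³·10000) = -729/1000000 rad
Superposition: θ = Σ θ_i = -121293/25000000 rad ≈ -0.004852 rad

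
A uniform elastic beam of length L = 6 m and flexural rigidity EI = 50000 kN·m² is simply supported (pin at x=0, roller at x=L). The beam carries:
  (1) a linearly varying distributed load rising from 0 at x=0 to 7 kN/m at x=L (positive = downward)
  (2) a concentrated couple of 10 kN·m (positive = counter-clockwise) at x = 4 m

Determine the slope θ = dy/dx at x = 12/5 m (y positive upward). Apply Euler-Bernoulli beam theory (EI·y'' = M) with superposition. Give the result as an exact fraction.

θ(12/5) = -23849/93750000 rad

Load 1 — triangular load w₀=7 kN/m (0→w₀ over full span):
  θ_1 = -w₀(7L⁴-30L²x²+15x⁴)/(360LEI) = -7·(7·6⁴-30·6²·(12/5)²+15·(12/5)⁴)/(360·6·50000) = -6783/31250000 rad
Load 2 — applied couple M₀=10 kN·m at a=4 m (b=L-a=2):
  θ_2 = (M₀x²/(2L)+C₁)/EI  [x≤a] with C₁=M₀(3b²-L²)/(6L)=-20/3 = (10·(12/5)²/(2·6)+(-20/3))/50000 = -7/187500 rad
Superposition: θ = Σ θ_i = -23849/93750000 rad ≈ -0.000254 rad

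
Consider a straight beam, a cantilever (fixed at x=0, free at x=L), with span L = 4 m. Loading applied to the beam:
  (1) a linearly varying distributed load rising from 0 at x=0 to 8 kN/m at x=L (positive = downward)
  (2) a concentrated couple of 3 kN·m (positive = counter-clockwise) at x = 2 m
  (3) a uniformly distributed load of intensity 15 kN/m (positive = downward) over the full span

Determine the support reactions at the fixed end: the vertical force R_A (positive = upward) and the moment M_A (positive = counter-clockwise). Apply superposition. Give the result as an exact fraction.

R_A = 76 kN, M_A = 479/3 kN·m

Load 1 — triangular load w₀=8 kN/m (0→w₀ over full span):
  R_A = w₀L/2 = 8·4/2 = 16 kN
  M_A = w₀L²/3 = 8·4²/3 = 128/3 kN·m
Load 2 — applied couple M₀=3 kN·m at a=2 m (b=L-a=2):
  R_A = 0 kN
  M_A = -M₀ = -3 kN·m
Load 3 — uniform load w=15 kN/m over full span:
  R_A = wL = 15·4 = 60 kN
  M_A = wL²/2 = 15·4²/2 = 120 kN·m
Superposition: R_A = 76 kN, M_A = 479/3 kN·m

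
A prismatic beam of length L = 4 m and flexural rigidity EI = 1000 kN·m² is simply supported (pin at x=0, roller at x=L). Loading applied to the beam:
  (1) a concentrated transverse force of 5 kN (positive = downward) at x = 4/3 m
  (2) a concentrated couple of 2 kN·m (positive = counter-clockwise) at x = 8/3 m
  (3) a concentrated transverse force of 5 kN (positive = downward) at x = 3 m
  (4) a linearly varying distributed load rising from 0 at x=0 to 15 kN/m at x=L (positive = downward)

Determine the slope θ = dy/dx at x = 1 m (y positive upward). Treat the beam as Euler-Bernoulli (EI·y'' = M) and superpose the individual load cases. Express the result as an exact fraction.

Load 1 — point force P=5 kN at a=4/3 m (b=L-a=8/3):
  θ_1 = -Pb(L²-b²-3x²)/(6LEI)  [x≤a] = -5·(8/3)·(4²-(8/3)²-3·1²)/(6·4·1000) = -53/16200 rad
Load 2 — applied couple M₀=2 kN·m at a=8/3 m (b=L-a=4/3):
  θ_2 = (M₀x²/(2L)+C₁)/EI  [x≤a] with C₁=M₀(3b²-L²)/(6L)=-8/9 = (2·1²/(2·4)+(-8/9))/1000 = -23/36000 rad
Load 3 — point force P=5 kN at a=3 m (b=L-a=1):
  θ_3 = -Pb(L²-b²-3x²)/(6LEI)  [x≤a] = -5·1·(4²-1²-3·1²)/(6·4·1000) = -1/400 rad
Load 4 — triangular load w₀=15 kN/m (0→w₀ over full span):
  θ_4 = -w₀(7L⁴-30L²x²+15x⁴)/(360LEI) = -15·(7·4⁴-30·4²·1²+15·1⁴)/(360·4·1000) = -1327/96000 rad
Superposition: θ = Σ θ_i = -10489/518400 rad ≈ -0.020233 rad

θ(1) = -10489/518400 rad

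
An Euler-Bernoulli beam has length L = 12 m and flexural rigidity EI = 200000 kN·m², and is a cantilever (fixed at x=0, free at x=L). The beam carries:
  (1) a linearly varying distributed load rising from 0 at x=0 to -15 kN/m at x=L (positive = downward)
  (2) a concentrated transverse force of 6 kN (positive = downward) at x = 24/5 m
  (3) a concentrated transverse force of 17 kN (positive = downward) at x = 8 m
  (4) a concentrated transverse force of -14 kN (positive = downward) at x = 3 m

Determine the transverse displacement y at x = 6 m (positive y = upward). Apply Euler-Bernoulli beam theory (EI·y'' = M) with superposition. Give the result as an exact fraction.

Load 1 — triangular load w₀=-15 kN/m (0→w₀ over full span):
  y_1 = (w₀Lx³/12-w₀L²x²/6-w₀x⁵/(120L))/EI = ((-15)·12·6³/12-(-15)·12²·6²/6-(-15)·6⁵/(120·12))/200000 = 9801/200000 m
Load 2 — point force P=6 kN at a=24/5 m (b=L-a=36/5):
  y_2 = -Pa²(3x-a)/(6EI)  [x>a] = -6·(24/5)²·(3·6-(24/5))/(6·200000) = -594/390625 m
Load 3 — point force P=17 kN at a=8 m (b=L-a=4):
  y_3 = -Px²(3a-x)/(6EI)  [x≤a] = -17·6²·(3·8-6)/(6·200000) = -459/50000 m
Load 4 — point force P=-14 kN at a=3 m (b=L-a=9):
  y_4 = -Pa²(3x-a)/(6EI)  [x>a] = -(-14)·3²·(3·6-3)/(6·200000) = 63/40000 m
Superposition: y = Σ y_i = 124623/3125000 m ≈ 0.039879 m

y(6) = 124623/3125000 m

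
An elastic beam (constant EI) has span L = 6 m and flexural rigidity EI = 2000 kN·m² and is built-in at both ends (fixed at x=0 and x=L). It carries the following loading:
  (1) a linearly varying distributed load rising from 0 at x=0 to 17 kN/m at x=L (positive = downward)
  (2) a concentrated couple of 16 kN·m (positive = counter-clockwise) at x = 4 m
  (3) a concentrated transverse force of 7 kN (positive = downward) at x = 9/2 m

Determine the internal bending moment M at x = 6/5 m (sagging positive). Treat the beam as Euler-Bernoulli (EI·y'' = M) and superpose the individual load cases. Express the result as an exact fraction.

M(6/5) = -54947/12000 kN·m

Load 1 — triangular load w₀=17 kN/m (0→w₀ over full span):
  M_1 = 3w₀Lx/20 - w₀L²/30 - w₀x³/(6L) = 3·17·6·(6/5)/20 - 17·6²/30 - 17·(6/5)³/(6·6) = -357/125 kN·m
Load 2 — applied couple M₀=16 kN·m at a=4 m (b=L-a=2):
  M_2 = R_Ax - M_A  [x≤a] with R_A=32/9, M_A=16/3 = (32/9)·(6/5) - (16/3) = -16/15 kN·m
Load 3 — point force P=7 kN at a=9/2 m (b=L-a=3/2):
  M_3 = Pb²(3a+b)x/L³ - Pab²/L²  [x≤a] = 7·(3/2)²·(3·(9/2)+(3/2))·(6/5)/6³ - 7·(9/2)·(3/2)²/6² = -21/32 kN·m
Superposition: M = Σ M_i = -54947/12000 kN·m ≈ -4.578917 kN·m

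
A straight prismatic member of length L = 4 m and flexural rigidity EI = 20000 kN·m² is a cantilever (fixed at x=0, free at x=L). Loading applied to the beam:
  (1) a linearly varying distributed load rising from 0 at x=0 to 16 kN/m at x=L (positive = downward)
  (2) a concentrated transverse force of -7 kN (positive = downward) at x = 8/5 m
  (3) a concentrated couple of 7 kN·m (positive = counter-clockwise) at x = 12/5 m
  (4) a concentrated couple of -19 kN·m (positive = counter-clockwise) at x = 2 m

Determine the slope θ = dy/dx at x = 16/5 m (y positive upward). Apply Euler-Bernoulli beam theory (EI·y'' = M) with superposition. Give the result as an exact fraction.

Load 1 — triangular load w₀=16 kN/m (0→w₀ over full span):
  θ_1 = (w₀Lx²/4-w₀L²x/3-w₀x⁴/(24L))/EI = (16·4·(16/5)²/4-16·4²·(16/5)/3-16·(16/5)⁴/(24·4))/20000 = -7424/1171875 rad
Load 2 — point force P=-7 kN at a=8/5 m (b=L-a=12/5):
  θ_2 = -Pa²/(2EI)  [x>a] = -(-7)·(8/5)²/(2·20000) = 7/15625 rad
Load 3 — applied couple M₀=7 kN·m at a=12/5 m (b=L-a=8/5):
  θ_3 = M₀a/EI  [x>a] = 7·(12/5)/20000 = 21/25000 rad
Load 4 — applied couple M₀=-19 kN·m at a=2 m (b=L-a=2):
  θ_4 = M₀a/EI  [x>a] = (-19)·2/20000 = -19/10000 rad
Superposition: θ = Σ θ_i = -130259/18750000 rad ≈ -0.006947 rad

θ(16/5) = -130259/18750000 rad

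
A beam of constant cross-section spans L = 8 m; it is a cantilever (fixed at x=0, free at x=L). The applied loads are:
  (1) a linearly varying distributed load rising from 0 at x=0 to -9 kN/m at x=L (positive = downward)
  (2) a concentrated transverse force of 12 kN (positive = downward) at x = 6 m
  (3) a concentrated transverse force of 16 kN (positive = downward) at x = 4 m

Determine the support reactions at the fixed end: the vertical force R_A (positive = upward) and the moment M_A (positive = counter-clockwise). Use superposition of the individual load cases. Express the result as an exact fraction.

R_A = -8 kN, M_A = -56 kN·m

Load 1 — triangular load w₀=-9 kN/m (0→w₀ over full span):
  R_A = w₀L/2 = (-9)·8/2 = -36 kN
  M_A = w₀L²/3 = (-9)·8²/3 = -192 kN·m
Load 2 — point force P=12 kN at a=6 m (b=L-a=2):
  R_A = P = 12 kN
  M_A = Pa = 12·6 = 72 kN·m
Load 3 — point force P=16 kN at a=4 m (b=L-a=4):
  R_A = P = 16 kN
  M_A = Pa = 16·4 = 64 kN·m
Superposition: R_A = -8 kN, M_A = -56 kN·m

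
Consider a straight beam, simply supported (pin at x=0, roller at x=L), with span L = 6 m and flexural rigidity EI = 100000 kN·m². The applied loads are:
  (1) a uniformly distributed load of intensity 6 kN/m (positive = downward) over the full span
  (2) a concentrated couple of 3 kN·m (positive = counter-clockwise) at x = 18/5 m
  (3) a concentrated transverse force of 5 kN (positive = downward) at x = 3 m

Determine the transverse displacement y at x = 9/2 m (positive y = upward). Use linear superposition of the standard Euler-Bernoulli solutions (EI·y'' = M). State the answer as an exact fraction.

Load 1 — uniform load w=6 kN/m over full span:
  y_1 = -wx(L³-2Lx²+x³)/(24EI) = -6·(9/2)·(6³-2·6·(9/2)²+(9/2)³)/(24·100000) = -4617/6400000 m
Load 2 — applied couple M₀=3 kN·m at a=18/5 m (b=L-a=12/5):
  y_2 = (M₀x³/(6L)-M₀(x-a)²/2+C₁x)/EI  [x>a] with C₁=M₀(3b²-L²)/(6L)=-39/25 = (3·(9/2)³/(6·6)-3·((9/2)-(18/5))²/2+(-39/25)·(9/2))/100000 = -513/80000000 m
Load 3 — point force P=5 kN at a=3 m (b=L-a=3):
  y_3 = -Pa(L-x)(2Lx-a²-x²)/(6LEI)  [x>a] = -5·3·(6-(9/2))·(2·6·(9/2)-3²-(9/2)²)/(6·6·100000) = -99/640000 m
Superposition: y = Σ y_i = -141201/160000000 m ≈ -0.000883 m

y(9/2) = -141201/160000000 m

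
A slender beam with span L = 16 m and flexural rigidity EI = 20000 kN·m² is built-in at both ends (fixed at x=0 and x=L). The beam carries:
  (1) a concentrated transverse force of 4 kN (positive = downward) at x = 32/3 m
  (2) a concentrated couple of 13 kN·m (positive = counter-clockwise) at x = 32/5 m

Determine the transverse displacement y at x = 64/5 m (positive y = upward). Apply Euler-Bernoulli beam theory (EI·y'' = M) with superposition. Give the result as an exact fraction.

Load 1 — point force P=4 kN at a=32/3 m (b=L-a=16/3):
  y_1 = -Pa²(L-x)²(3bL-(3b+a)(L-x))/(6L³EI)  [x>a] = -4·(32/3)²·(16-(64/5))²·(3·(16/3)·16-(3·(16/3)+(32/3))·(16-(64/5)))/(6·16³·20000) = -2048/1265625 m
Load 2 — applied couple M₀=13 kN·m at a=32/5 m (b=L-a=48/5):
  y_2 = (R_Ax³/6 - M_Ax²/2 - M₀(x-a)²/2)/EI  [x>a] with R_A=117/100, M_A=39/25 = ((117/100)·(64/5)³/6 - (39/25)·(64/5)²/2 - 13·((64/5)-(32/5))²/2)/20000 = 1456/1953125 m
Superposition: y = Σ y_i = -138064/158203125 m ≈ -0.000873 m

y(64/5) = -138064/158203125 m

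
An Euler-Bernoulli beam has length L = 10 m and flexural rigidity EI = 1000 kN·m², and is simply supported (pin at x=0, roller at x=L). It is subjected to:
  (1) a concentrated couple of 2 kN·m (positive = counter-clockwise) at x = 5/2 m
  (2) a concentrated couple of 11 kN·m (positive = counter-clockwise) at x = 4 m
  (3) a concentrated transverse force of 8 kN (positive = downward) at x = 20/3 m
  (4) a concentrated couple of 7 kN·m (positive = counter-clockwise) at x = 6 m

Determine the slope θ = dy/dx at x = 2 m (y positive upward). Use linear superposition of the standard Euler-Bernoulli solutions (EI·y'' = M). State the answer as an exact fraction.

θ(2) = -105239/3240000 rad

Load 1 — applied couple M₀=2 kN·m at a=5/2 m (b=L-a=15/2):
  θ_1 = (M₀x²/(2L)+C₁)/EI  [x≤a] with C₁=M₀(3b²-L²)/(6L)=55/24 = (2·2²/(2·10)+(55/24))/1000 = 323/120000 rad
Load 2 — applied couple M₀=11 kN·m at a=4 m (b=L-a=6):
  θ_2 = (M₀x²/(2L)+C₁)/EI  [x≤a] with C₁=M₀(3b²-L²)/(6L)=22/15 = (11·2²/(2·10)+(22/15))/1000 = 11/3000 rad
Load 3 — point force P=8 kN at a=20/3 m (b=L-a=10/3):
  θ_3 = -Pb(L²-b²-3x²)/(6LEI)  [x≤a] = -8·(10/3)·(10²-(10/3)²-3·2²)/(6·10·1000) = -346/10125 rad
Load 4 — applied couple M₀=7 kN·m at a=6 m (b=L-a=4):
  θ_4 = (M₀x²/(2L)+C₁)/EI  [x≤a] with C₁=M₀(3b²-L²)/(6L)=-91/15 = (7·2²/(2·10)+(-91/15))/1000 = -7/1500 rad
Superposition: θ = Σ θ_i = -105239/3240000 rad ≈ -0.032481 rad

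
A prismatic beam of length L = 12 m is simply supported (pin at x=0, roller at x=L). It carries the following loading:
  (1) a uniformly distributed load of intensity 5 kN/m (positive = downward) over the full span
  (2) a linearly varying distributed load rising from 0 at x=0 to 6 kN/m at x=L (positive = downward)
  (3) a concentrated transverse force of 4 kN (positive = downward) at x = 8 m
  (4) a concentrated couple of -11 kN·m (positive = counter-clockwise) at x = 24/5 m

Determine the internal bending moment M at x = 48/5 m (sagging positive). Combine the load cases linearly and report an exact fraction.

M(48/5) = 13459/125 kN·m

Load 1 — uniform load w=5 kN/m over full span:
  M_1 = wx(L-x)/2 = 5·(48/5)·(12-(48/5))/2 = 288/5 kN·m
Load 2 — triangular load w₀=6 kN/m (0→w₀ over full span):
  M_2 = w₀Lx/6 - w₀x³/(6L) = 6·12·(48/5)/6 - 6·(48/5)³/(6·12) = 5184/125 kN·m
Load 3 — point force P=4 kN at a=8 m (b=L-a=4):
  M_3 = Pa(L-x)/L  [x>a] = 4·8·(12-(48/5))/12 = 32/5 kN·m
Load 4 — applied couple M₀=-11 kN·m at a=24/5 m (b=L-a=36/5):
  M_4 = M₀x/L - M₀  [x>a] = (-11)·(48/5)/12 - (-11) = 11/5 kN·m
Superposition: M = Σ M_i = 13459/125 kN·m ≈ 107.672000 kN·m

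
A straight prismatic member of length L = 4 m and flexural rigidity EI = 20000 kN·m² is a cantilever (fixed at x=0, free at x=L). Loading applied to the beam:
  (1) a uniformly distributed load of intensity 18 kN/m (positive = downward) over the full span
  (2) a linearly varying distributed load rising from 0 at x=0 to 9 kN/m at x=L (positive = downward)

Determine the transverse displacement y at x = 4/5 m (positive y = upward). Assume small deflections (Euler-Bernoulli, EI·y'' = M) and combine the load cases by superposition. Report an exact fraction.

y(4/5) = -26403/9765625 m

Load 1 — uniform load w=18 kN/m over full span:
  y_1 = -wx²(x²-4Lx+6L²)/(24EI) = -18·(4/5)²·((4/5)²-4·4·(4/5)+6·4²)/(24·20000) = -786/390625 m
Load 2 — triangular load w₀=9 kN/m (0→w₀ over full span):
  y_2 = (w₀Lx³/12-w₀L²x²/6-w₀x⁵/(120L))/EI = (9·4·(4/5)³/12-9·4²·(4/5)²/6-9·(4/5)⁵/(120·4))/20000 = -6753/9765625 m
Superposition: y = Σ y_i = -26403/9765625 m ≈ -0.002704 m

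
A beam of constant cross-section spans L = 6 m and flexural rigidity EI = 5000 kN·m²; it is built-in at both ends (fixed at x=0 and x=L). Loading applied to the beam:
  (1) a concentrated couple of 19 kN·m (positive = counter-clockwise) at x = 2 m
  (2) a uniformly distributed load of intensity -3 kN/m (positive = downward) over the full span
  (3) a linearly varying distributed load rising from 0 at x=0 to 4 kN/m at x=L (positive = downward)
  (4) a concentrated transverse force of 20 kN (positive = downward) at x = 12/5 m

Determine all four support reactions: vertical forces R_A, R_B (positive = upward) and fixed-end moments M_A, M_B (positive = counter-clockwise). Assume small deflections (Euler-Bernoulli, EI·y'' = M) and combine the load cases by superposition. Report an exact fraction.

Load 1 — applied couple M₀=19 kN·m at a=2 m (b=L-a=4):
  R_A = 6M₀ab/L³ = 6·19·2·4/6³ = 38/9 kN
  M_A = M₀b(2a-b)/L² = 19·4·(2·2-4)/6² = 0 kN·m
  R_B = -6M₀ab/L³ = -6·19·2·4/6³ = -38/9 kN
  M_B = M₀a(2b-a)/L² = 19·2·(2·4-2)/6² = 19/3 kN·m
Load 2 — uniform load w=-3 kN/m over full span:
  R_A = wL/2 = (-3)·6/2 = -9 kN
  M_A = wL²/12 = (-3)·6²/12 = -9 kN·m
  R_B = wL/2 = (-3)·6/2 = -9 kN
  M_B = -wL²/12 = -(-3)·6²/12 = 9 kN·m
Load 3 — triangular load w₀=4 kN/m (0→w₀ over full span):
  R_A = 3w₀L/20 = 3·4·6/20 = 18/5 kN
  M_A = w₀L²/30 = 4·6²/30 = 24/5 kN·m
  R_B = 7w₀L/20 = 7·4·6/20 = 42/5 kN
  M_B = -w₀L²/20 = -4·6²/20 = -36/5 kN·m
Load 4 — point force P=20 kN at a=12/5 m (b=L-a=18/5):
  R_A = Pb²(3a+b)/L³ = 20·(18/5)²·(3·(12/5)+(18/5))/6³ = 324/25 kN
  M_A = Pab²/L² = 20·(12/5)·(18/5)²/6² = 432/25 kN·m
  R_B = Pa²(a+3b)/L³ = 20·(12/5)²·((12/5)+3·(18/5))/6³ = 176/25 kN
  M_B = -Pa²b/L² = -20·(12/5)²·(18/5)/6² = -288/25 kN·m
Superposition: R_A = 2651/225 kN, M_A = 327/25 kN·m, R_B = 499/225 kN, M_B = -254/75 kN·m

R_A = 2651/225 kN, M_A = 327/25 kN·m, R_B = 499/225 kN, M_B = -254/75 kN·m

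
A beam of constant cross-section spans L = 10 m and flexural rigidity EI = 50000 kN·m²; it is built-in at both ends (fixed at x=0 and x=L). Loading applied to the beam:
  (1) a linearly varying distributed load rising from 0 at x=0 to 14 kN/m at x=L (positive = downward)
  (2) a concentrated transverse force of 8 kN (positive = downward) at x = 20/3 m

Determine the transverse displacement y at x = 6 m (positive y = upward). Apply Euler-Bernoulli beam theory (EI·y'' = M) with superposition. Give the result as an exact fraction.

Load 1 — triangular load w₀=14 kN/m (0→w₀ over full span):
  y_1 = -w₀x²(L-x)²(x+2L)/(120LEI) = -14·6²·(10-6)²·(6+2·10)/(120·10·50000) = -273/78125 m
Load 2 — point force P=8 kN at a=20/3 m (b=L-a=10/3):
  y_2 = -Pb²x²(3aL-(3a+b)x)/(6L³EI)  [x≤a] = -8·(10/3)²·6²·(3·(20/3)·10-(3·(20/3)+(10/3))·6)/(6·10³·50000) = -2/3125 m
Superposition: y = Σ y_i = -323/78125 m ≈ -0.004134 m

y(6) = -323/78125 m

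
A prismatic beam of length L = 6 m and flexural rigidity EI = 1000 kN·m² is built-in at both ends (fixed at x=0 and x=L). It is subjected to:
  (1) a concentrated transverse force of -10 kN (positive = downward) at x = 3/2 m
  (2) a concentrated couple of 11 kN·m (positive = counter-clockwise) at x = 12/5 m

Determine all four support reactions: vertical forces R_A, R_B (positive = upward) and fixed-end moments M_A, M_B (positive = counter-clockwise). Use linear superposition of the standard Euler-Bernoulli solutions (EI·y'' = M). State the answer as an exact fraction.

Load 1 — point force P=-10 kN at a=3/2 m (b=L-a=9/2):
  R_A = Pb²(3a+b)/L³ = (-10)·(9/2)²·(3·(3/2)+(9/2))/6³ = -135/16 kN
  M_A = Pab²/L² = (-10)·(3/2)·(9/2)²/6² = -135/16 kN·m
  R_B = Pa²(a+3b)/L³ = (-10)·(3/2)²·((3/2)+3·(9/2))/6³ = -25/16 kN
  M_B = -Pa²b/L² = -(-10)·(3/2)²·(9/2)/6² = 45/16 kN·m
Load 2 — applied couple M₀=11 kN·m at a=12/5 m (b=L-a=18/5):
  R_A = 6M₀ab/L³ = 6·11·(12/5)·(18/5)/6³ = 66/25 kN
  M_A = M₀b(2a-b)/L² = 11·(18/5)·(2·(12/5)-(18/5))/6² = 33/25 kN·m
  R_B = -6M₀ab/L³ = -6·11·(12/5)·(18/5)/6³ = -66/25 kN
  M_B = M₀a(2b-a)/L² = 11·(12/5)·(2·(18/5)-(12/5))/6² = 88/25 kN·m
Superposition: R_A = -2319/400 kN, M_A = -2847/400 kN·m, R_B = -1681/400 kN, M_B = 2533/400 kN·m

R_A = -2319/400 kN, M_A = -2847/400 kN·m, R_B = -1681/400 kN, M_B = 2533/400 kN·m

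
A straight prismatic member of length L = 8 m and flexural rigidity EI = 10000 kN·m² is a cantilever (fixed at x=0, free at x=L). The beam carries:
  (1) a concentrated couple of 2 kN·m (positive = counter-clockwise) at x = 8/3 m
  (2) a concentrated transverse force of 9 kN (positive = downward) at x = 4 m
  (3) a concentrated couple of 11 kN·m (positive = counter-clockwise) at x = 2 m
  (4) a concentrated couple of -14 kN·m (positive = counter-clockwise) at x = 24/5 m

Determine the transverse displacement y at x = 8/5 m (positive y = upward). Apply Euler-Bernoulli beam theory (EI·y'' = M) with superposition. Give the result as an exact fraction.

Load 1 — applied couple M₀=2 kN·m at a=8/3 m (b=L-a=16/3):
  y_1 = M₀x²/(2EI)  [x≤a] = 2·(8/5)²/(2·10000) = 4/15625 m
Load 2 — point force P=9 kN at a=4 m (b=L-a=4):
  y_2 = -Px²(3a-x)/(6EI)  [x≤a] = -9·(8/5)²·(3·4-(8/5))/(6·10000) = -312/78125 m
Load 3 — applied couple M₀=11 kN·m at a=2 m (b=L-a=6):
  y_3 = M₀x²/(2EI)  [x≤a] = 11·(8/5)²/(2·10000) = 22/15625 m
Load 4 — applied couple M₀=-14 kN·m at a=24/5 m (b=L-a=16/5):
  y_4 = M₀x²/(2EI)  [x≤a] = (-14)·(8/5)²/(2·10000) = -28/15625 m
Superposition: y = Σ y_i = -322/78125 m ≈ -0.004122 m

y(8/5) = -322/78125 m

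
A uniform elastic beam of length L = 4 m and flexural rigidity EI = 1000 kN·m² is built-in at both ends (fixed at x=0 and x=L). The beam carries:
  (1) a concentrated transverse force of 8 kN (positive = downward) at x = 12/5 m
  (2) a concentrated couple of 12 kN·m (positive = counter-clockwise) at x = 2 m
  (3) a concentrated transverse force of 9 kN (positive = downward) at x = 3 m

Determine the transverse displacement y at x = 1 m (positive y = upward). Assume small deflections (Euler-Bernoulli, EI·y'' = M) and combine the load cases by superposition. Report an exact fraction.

Load 1 — point force P=8 kN at a=12/5 m (b=L-a=8/5):
  y_1 = -Pb²x²(3aL-(3a+b)x)/(6L³EI)  [x≤a] = -8·(8/5)²·1²·(3·(12/5)·4-(3·(12/5)+(8/5))·1)/(6·4³·1000) = -2/1875 m
Load 2 — applied couple M₀=12 kN·m at a=2 m (b=L-a=2):
  y_2 = (R_Ax³/6 - M_Ax²/2)/EI  [x≤a] with R_A=9/2, M_A=3 = ((9/2)·1³/6 - 3·1²/2)/1000 = -3/4000 m
Load 3 — point force P=9 kN at a=3 m (b=L-a=1):
  y_3 = -Pb²x²(3aL-(3a+b)x)/(6L³EI)  [x≤a] = -9·1²·1²·(3·3·4-(3·3+1)·1)/(6·4³·1000) = -39/64000 m
Superposition: y = Σ y_i = -2329/960000 m ≈ -0.002426 m

y(1) = -2329/960000 m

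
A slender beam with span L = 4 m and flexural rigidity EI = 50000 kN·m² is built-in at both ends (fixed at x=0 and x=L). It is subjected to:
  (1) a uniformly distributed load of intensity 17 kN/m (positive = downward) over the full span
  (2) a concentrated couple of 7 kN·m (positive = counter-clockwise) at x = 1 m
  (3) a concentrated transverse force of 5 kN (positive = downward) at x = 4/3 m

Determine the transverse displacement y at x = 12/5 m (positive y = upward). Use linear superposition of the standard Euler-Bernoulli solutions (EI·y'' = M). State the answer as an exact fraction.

Load 1 — uniform load w=17 kN/m over full span:
  y_1 = -wx²(L-x)²/(24EI) = -17·(12/5)²·(4-(12/5))²/(24·50000) = -408/1953125 m
Load 2 — applied couple M₀=7 kN·m at a=1 m (b=L-a=3):
  y_2 = (R_Ax³/6 - M_Ax²/2 - M₀(x-a)²/2)/EI  [x>a] with R_A=63/32, M_A=-21/16 = ((63/32)·(12/5)³/6 - (-21/16)·(12/5)²/2 - 7·((12/5)-1)²/2)/50000 = 91/3125000 m
Load 3 — point force P=5 kN at a=4/3 m (b=L-a=8/3):
  y_3 = -Pa²(L-x)²(3bL-(3b+a)(L-x))/(6L³EI)  [x>a] = -5·(4/3)²·(4-(12/5))²·(3·(8/3)·4-(3·(8/3)+(4/3))·(4-(12/5)))/(6·4³·50000) = -128/6328125 m
Superposition: y = Σ y_i = -253129/1265625000 m ≈ -0.000200 m

y(12/5) = -253129/1265625000 m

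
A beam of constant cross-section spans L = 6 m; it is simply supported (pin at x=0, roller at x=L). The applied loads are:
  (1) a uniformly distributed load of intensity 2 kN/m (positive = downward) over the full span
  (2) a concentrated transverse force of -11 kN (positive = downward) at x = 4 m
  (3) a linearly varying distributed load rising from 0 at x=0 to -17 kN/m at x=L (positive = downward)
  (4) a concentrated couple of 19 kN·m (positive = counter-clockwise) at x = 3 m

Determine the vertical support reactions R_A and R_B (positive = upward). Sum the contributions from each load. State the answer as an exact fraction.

R_A = -23/2 kN, R_B = -77/2 kN

Load 1 — uniform load w=2 kN/m over full span:
  R_A = wL/2 = 2·6/2 = 6 kN
  R_B = wL/2 = 2·6/2 = 6 kN
Load 2 — point force P=-11 kN at a=4 m (b=L-a=2):
  R_A = Pb/L = (-11)·2/6 = -11/3 kN
  R_B = Pa/L = (-11)·4/6 = -22/3 kN
Load 3 — triangular load w₀=-17 kN/m (0→w₀ over full span):
  R_A = w₀L/6 = (-17)·6/6 = -17 kN
  R_B = w₀L/3 = (-17)·6/3 = -34 kN
Load 4 — applied couple M₀=19 kN·m at a=3 m (b=L-a=3):
  R_A = M₀/L = 19/6 kN
  R_B = -M₀/L = -19/6 kN
Superposition: R_A = -23/2 kN, R_B = -77/2 kN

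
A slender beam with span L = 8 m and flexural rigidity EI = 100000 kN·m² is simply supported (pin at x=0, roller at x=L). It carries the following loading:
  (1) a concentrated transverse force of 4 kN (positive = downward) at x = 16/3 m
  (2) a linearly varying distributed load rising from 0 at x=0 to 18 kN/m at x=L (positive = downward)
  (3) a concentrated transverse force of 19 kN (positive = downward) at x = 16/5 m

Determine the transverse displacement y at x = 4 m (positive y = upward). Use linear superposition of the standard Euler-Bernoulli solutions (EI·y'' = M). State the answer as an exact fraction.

y(4) = -223909/31640625 m

Load 1 — point force P=4 kN at a=16/3 m (b=L-a=8/3):
  y_1 = -Pbx(L²-b²-x²)/(6LEI)  [x≤a] = -4·(8/3)·4·(8²-(8/3)²-4²)/(6·8·100000) = -92/253125 m
Load 2 — triangular load w₀=18 kN/m (0→w₀ over full span):
  y_2 = -w₀x(7L⁴-10L²x²+3x⁴)/(360LEI) = -18·4·(7·8⁴-10·8²·4²+3·4⁴)/(360·8·100000) = -3/625 m
Load 3 — point force P=19 kN at a=16/5 m (b=L-a=24/5):
  y_3 = -Pa(L-x)(2Lx-a²-x²)/(6LEI)  [x>a] = -19·(16/5)·(8-4)·(2·8·4-(16/5)²-4²)/(6·8·100000) = -2242/1171875 m
Superposition: y = Σ y_i = -223909/31640625 m ≈ -0.007077 m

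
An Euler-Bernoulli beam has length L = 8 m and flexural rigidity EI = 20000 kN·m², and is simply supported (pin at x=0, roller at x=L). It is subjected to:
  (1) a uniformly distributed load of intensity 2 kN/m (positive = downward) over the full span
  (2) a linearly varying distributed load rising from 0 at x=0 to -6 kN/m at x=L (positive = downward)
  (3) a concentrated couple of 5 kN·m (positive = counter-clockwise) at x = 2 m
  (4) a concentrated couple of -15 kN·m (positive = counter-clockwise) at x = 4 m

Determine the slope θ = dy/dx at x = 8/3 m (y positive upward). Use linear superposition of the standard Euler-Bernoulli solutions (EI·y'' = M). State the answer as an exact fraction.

Load 1 — uniform load w=2 kN/m over full span:
  θ_1 = -w(L³-6Lx²+4x³)/(24EI) = -2·(8³-6·8·(8/3)²+4·(8/3)³)/(24·20000) = -52/50625 rad
Load 2 — triangular load w₀=-6 kN/m (0→w₀ over full span):
  θ_2 = -w₀(7L⁴-30L²x²+15x⁴)/(360LEI) = -(-6)·(7·8⁴-30·8²·(8/3)²+15·(8/3)⁴)/(360·8·20000) = 416/253125 rad
Load 3 — applied couple M₀=5 kN·m at a=2 m (b=L-a=6):
  θ_3 = (M₀x²/(2L)-M₀(x-a)+C₁)/EI  [x>a] with C₁=M₀(3b²-L²)/(6L)=55/12 = (5·(8/3)²/(2·8)-5·((8/3)-2)+(55/12))/20000 = 1/5760 rad
Load 4 — applied couple M₀=-15 kN·m at a=4 m (b=L-a=4):
  θ_4 = (M₀x²/(2L)+C₁)/EI  [x≤a] with C₁=M₀(3b²-L²)/(6L)=5 = ((-15)·(8/3)²/(2·8)+5)/20000 = -1/12000 rad
Superposition: θ = Σ θ_i = 7631/10800000 rad ≈ 0.000707 rad

θ(8/3) = 7631/10800000 rad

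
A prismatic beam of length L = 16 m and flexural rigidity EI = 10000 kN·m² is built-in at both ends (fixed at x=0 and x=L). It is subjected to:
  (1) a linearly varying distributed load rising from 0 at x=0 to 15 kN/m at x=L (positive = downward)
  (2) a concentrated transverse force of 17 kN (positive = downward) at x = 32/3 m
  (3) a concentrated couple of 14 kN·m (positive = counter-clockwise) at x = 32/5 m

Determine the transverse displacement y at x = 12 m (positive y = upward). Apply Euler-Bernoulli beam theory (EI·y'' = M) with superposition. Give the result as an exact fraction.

Load 1 — triangular load w₀=15 kN/m (0→w₀ over full span):
  y_1 = -w₀x²(L-x)²(x+2L)/(120LEI) = -15·12²·(16-12)²·(12+2·16)/(120·16·10000) = -99/1250 m
Load 2 — point force P=17 kN at a=32/3 m (b=L-a=16/3):
  y_2 = -Pa²(L-x)²(3bL-(3b+a)(L-x))/(6L³EI)  [x>a] = -17·(32/3)²·(16-12)²·(3·(16/3)·16-(3·(16/3)+(32/3))·(16-12))/(6·16³·10000) = -952/50625 m
Load 3 — applied couple M₀=14 kN·m at a=32/5 m (b=L-a=48/5):
  y_3 = (R_Ax³/6 - M_Ax²/2 - M₀(x-a)²/2)/EI  [x>a] with R_A=63/50, M_A=42/25 = ((63/50)·12³/6 - (42/25)·12²/2 - 14·(12-(32/5))²/2)/10000 = 7/3125 m
Superposition: y = Σ y_i = -48481/506250 m ≈ -0.095765 m

y(12) = -48481/506250 m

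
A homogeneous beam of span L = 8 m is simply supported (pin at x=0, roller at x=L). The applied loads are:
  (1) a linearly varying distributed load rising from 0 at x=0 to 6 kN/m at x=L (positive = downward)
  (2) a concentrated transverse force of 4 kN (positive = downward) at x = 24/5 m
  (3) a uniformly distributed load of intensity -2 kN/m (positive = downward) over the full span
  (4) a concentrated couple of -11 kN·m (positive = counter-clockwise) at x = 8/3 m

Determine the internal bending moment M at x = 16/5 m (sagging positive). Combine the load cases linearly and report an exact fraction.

M(16/5) = 2233/125 kN·m

Load 1 — triangular load w₀=6 kN/m (0→w₀ over full span):
  M_1 = w₀Lx/6 - w₀x³/(6L) = 6·8·(16/5)/6 - 6·(16/5)³/(6·8) = 2688/125 kN·m
Load 2 — point force P=4 kN at a=24/5 m (b=L-a=16/5):
  M_2 = Pbx/L  [x≤a] = 4·(16/5)·(16/5)/8 = 128/25 kN·m
Load 3 — uniform load w=-2 kN/m over full span:
  M_3 = wx(L-x)/2 = (-2)·(16/5)·(8-(16/5))/2 = -384/25 kN·m
Load 4 — applied couple M₀=-11 kN·m at a=8/3 m (b=L-a=16/3):
  M_4 = M₀x/L - M₀  [x>a] = (-11)·(16/5)/8 - (-11) = 33/5 kN·m
Superposition: M = Σ M_i = 2233/125 kN·m ≈ 17.864000 kN·m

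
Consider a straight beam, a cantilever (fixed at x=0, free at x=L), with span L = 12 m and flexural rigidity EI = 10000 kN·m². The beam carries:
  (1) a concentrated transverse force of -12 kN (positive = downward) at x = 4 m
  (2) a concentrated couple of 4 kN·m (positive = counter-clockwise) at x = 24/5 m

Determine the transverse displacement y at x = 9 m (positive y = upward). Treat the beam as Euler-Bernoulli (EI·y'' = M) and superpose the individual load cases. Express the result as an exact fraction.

y(9) = 1348/15625 m

Load 1 — point force P=-12 kN at a=4 m (b=L-a=8):
  y_1 = -Pa²(3x-a)/(6EI)  [x>a] = -(-12)·4²·(3·9-4)/(6·10000) = 46/625 m
Load 2 — applied couple M₀=4 kN·m at a=24/5 m (b=L-a=36/5):
  y_2 = M₀a(2x-a)/(2EI)  [x>a] = 4·(24/5)·(2·9-(24/5))/(2·10000) = 198/15625 m
Superposition: y = Σ y_i = 1348/15625 m ≈ 0.086272 m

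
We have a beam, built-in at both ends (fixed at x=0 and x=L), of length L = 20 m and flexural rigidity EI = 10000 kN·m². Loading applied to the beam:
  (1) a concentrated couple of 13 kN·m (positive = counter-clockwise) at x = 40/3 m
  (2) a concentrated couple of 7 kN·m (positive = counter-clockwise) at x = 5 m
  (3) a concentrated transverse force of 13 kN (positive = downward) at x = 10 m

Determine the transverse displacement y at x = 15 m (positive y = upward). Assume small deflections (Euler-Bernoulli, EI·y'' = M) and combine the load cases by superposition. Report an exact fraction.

y(15) = -1243/46080 m

Load 1 — applied couple M₀=13 kN·m at a=40/3 m (b=L-a=20/3):
  y_1 = (R_Ax³/6 - M_Ax²/2 - M₀(x-a)²/2)/EI  [x>a] with R_A=13/15, M_A=13/3 = ((13/15)·15³/6 - (13/3)·15²/2 - 13·(15-(40/3))²/2)/10000 = -13/7200 m
Load 2 — applied couple M₀=7 kN·m at a=5 m (b=L-a=15):
  y_2 = (R_Ax³/6 - M_Ax²/2 - M₀(x-a)²/2)/EI  [x>a] with R_A=63/160, M_A=-21/16 = ((63/160)·15³/6 - (-21/16)·15²/2 - 7·(15-5)²/2)/10000 = 49/25600 m
Load 3 — point force P=13 kN at a=10 m (b=L-a=10):
  y_3 = -Pa²(L-x)²(3bL-(3b+a)(L-x))/(6L³EI)  [x>a] = -13·10²·(20-15)²·(3·10·20-(3·10+10)·(20-15))/(6·20³·10000) = -13/480 m
Superposition: y = Σ y_i = -1243/46080 m ≈ -0.026975 m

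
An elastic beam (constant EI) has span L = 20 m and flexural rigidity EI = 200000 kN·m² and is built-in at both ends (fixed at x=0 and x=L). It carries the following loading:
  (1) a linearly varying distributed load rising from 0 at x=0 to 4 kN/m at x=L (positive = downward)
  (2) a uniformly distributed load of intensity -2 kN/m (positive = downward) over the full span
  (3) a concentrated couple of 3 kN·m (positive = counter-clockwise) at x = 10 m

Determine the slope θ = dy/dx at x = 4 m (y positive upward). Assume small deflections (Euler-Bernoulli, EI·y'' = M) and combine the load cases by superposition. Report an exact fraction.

θ(4) = 11/300000 rad

Load 1 — triangular load w₀=4 kN/m (0→w₀ over full span):
  θ_1 = -w₀(2x(L-x)(L-2x)(x+2L)+x²(L-x)²)/(120LEI) = -4·(2·4·(20-4)·(20-2·4)·(4+2·20)+4²·(20-4)²)/(120·20·200000) = -28/46875 rad
Load 2 — uniform load w=-2 kN/m over full span:
  θ_2 = -wx(L-x)(L-2x)/(12EI) = -(-2)·4·(20-4)·(20-2·4)/(12·200000) = 2/3125 rad
Load 3 — applied couple M₀=3 kN·m at a=10 m (b=L-a=10):
  θ_3 = (R_Ax²/2 - M_Ax)/EI  [x≤a] with R_A=9/40, M_A=3/4 = ((9/40)·4²/2 - (3/4)·4)/200000 = -3/500000 rad
Superposition: θ = Σ θ_i = 11/300000 rad ≈ 0.000037 rad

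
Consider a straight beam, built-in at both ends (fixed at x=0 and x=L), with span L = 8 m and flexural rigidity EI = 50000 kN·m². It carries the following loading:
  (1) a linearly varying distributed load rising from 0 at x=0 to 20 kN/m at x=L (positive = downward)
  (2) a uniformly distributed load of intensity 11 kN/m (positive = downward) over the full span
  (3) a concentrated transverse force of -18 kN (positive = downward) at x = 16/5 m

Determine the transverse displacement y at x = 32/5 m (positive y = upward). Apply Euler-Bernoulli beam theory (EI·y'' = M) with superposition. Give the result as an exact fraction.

Load 1 — triangular load w₀=20 kN/m (0→w₀ over full span):
  y_1 = -w₀x²(L-x)²(x+2L)/(120LEI) = -20·(32/5)²·(8-(32/5))²·((32/5)+2·8)/(120·8·50000) = -28672/29296875 m
Load 2 — uniform load w=11 kN/m over full span:
  y_2 = -wx²(L-x)²/(24EI) = -11·(32/5)²·(8-(32/5))²/(24·50000) = -5632/5859375 m
Load 3 — point force P=-18 kN at a=16/5 m (b=L-a=24/5):
  y_3 = -Pa²(L-x)²(3bL-(3b+a)(L-x))/(6L³EI)  [x>a] = -(-18)·(16/5)²·(8-(32/5))²·(3·(24/5)·8-(3·(24/5)+(16/5))·(8-(32/5)))/(6·8³·50000) = 13056/48828125 m
Superposition: y = Σ y_i = -81664/48828125 m ≈ -0.001672 m

y(32/5) = -81664/48828125 m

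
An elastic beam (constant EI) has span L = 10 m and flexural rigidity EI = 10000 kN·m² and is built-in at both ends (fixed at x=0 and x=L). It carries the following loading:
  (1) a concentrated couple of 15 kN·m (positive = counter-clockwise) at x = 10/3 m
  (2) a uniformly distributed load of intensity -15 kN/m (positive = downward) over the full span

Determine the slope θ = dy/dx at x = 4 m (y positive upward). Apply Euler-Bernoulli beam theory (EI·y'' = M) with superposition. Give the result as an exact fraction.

Load 1 — applied couple M₀=15 kN·m at a=10/3 m (b=L-a=20/3):
  θ_1 = (R_Ax²/2 - M_Ax - M₀(x-a))/EI  [x>a] with R_A=2, M_A=0 = (2·4²/2 - 0·4 - 15·(4-(10/3)))/10000 = 3/5000 rad
Load 2 — uniform load w=-15 kN/m over full span:
  θ_2 = -wx(L-x)(L-2x)/(12EI) = -(-15)·4·(10-4)·(10-2·4)/(12·10000) = 3/500 rad
Superposition: θ = Σ θ_i = 33/5000 rad ≈ 0.006600 rad

θ(4) = 33/5000 rad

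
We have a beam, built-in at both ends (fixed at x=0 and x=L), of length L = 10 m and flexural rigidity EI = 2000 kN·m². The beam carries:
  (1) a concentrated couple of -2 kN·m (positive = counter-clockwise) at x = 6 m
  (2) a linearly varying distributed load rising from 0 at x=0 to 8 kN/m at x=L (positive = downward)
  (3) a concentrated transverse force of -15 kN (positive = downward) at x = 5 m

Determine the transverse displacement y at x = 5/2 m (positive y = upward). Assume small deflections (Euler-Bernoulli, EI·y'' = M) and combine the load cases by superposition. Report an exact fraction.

y(5/2) = -159/25600 m

Load 1 — applied couple M₀=-2 kN·m at a=6 m (b=L-a=4):
  y_1 = (R_Ax³/6 - M_Ax²/2)/EI  [x≤a] with R_A=-36/125, M_A=-16/25 = ((-36/125)·(5/2)³/6 - (-16/25)·(5/2)²/2)/2000 = 1/1600 m
Load 2 — triangular load w₀=8 kN/m (0→w₀ over full span):
  y_2 = -w₀x²(L-x)²(x+2L)/(120LEI) = -8·(5/2)²·(10-(5/2))²·((5/2)+2·10)/(120·10·2000) = -27/1024 m
Load 3 — point force P=-15 kN at a=5 m (b=L-a=5):
  y_3 = -Pb²x²(3aL-(3a+b)x)/(6L³EI)  [x≤a] = -(-15)·5²·(5/2)²·(3·5·10-(3·5+5)·(5/2))/(6·10³·2000) = 5/256 m
Superposition: y = Σ y_i = -159/25600 m ≈ -0.006211 m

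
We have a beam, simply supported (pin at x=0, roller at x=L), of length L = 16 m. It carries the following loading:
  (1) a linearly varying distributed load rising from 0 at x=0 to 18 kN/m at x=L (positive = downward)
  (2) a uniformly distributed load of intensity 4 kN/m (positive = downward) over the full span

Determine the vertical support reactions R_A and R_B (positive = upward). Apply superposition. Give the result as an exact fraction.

R_A = 80 kN, R_B = 128 kN

Load 1 — triangular load w₀=18 kN/m (0→w₀ over full span):
  R_A = w₀L/6 = 18·16/6 = 48 kN
  R_B = w₀L/3 = 18·16/3 = 96 kN
Load 2 — uniform load w=4 kN/m over full span:
  R_A = wL/2 = 4·16/2 = 32 kN
  R_B = wL/2 = 4·16/2 = 32 kN
Superposition: R_A = 80 kN, R_B = 128 kN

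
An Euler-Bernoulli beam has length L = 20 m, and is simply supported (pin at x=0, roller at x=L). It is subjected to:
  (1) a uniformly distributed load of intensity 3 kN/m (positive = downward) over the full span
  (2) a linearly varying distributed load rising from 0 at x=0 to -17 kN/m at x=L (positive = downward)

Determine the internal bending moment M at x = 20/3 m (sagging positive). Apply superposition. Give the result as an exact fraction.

Load 1 — uniform load w=3 kN/m over full span:
  M_1 = wx(L-x)/2 = 3·(20/3)·(20-(20/3))/2 = 400/3 kN·m
Load 2 — triangular load w₀=-17 kN/m (0→w₀ over full span):
  M_2 = w₀Lx/6 - w₀x³/(6L) = (-17)·20·(20/3)/6 - (-17)·(20/3)³/(6·20) = -27200/81 kN·m
Superposition: M = Σ M_i = -16400/81 kN·m ≈ -202.469136 kN·m

M(20/3) = -16400/81 kN·m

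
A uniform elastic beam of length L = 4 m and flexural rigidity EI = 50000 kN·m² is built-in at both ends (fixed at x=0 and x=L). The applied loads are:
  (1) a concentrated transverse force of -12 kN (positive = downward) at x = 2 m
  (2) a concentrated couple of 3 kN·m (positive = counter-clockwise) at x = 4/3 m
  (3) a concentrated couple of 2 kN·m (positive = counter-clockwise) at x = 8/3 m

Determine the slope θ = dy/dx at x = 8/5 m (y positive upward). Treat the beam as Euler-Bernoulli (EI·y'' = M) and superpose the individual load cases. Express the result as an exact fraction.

θ(8/5) = 41/937500 rad

Load 1 — point force P=-12 kN at a=2 m (b=L-a=2):
  θ_1 = -Pb²x(2aL-(3a+b)x)/(2L³EI)  [x≤a] = -(-12)·2²·(8/5)·(2·2·4-(3·2+2)·(8/5))/(2·4³·50000) = 3/78125 rad
Load 2 — applied couple M₀=3 kN·m at a=4/3 m (b=L-a=8/3):
  θ_2 = (R_Ax²/2 - M_Ax - M₀(x-a))/EI  [x>a] with R_A=1, M_A=0 = (1·(8/5)²/2 - 0·(8/5) - 3·((8/5)-(4/3)))/50000 = 3/312500 rad
Load 3 — applied couple M₀=2 kN·m at a=8/3 m (b=L-a=4/3):
  θ_3 = (R_Ax²/2 - M_Ax)/EI  [x≤a] with R_A=2/3, M_A=2/3 = ((2/3)·(8/5)²/2 - (2/3)·(8/5))/50000 = -1/234375 rad
Superposition: θ = Σ θ_i = 41/937500 rad ≈ 0.000044 rad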